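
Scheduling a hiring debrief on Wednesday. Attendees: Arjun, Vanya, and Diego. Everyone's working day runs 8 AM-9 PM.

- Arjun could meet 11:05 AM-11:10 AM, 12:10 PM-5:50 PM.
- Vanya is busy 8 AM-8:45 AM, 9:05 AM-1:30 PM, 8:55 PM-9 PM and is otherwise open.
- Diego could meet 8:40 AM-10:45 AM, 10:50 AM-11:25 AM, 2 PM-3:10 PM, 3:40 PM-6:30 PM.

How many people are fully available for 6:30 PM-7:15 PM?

1

Arjun free: 11:05-11:10, 12:10-17:50.
Vanya free: 08:45-09:05, 13:30-20:55 (invert busy blocks within the working day).
Diego free: 08:40-10:45, 10:50-11:25, 14:00-15:10, 15:40-18:30.
Vanya can make the full 18:30-19:15 slot — that's 1.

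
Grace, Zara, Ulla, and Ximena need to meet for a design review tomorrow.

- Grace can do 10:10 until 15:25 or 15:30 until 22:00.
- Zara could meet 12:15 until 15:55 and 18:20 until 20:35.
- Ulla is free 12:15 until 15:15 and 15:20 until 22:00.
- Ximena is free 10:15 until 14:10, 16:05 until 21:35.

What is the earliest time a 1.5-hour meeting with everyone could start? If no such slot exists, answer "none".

Grace ∩ Zara: 12:15-15:25, 15:30-15:55, 18:20-20:35.
Grace ∩ Zara ∩ Ulla: 12:15-15:15, 15:20-15:25, 15:30-15:55, 18:20-20:35.
Grace ∩ Zara ∩ Ulla ∩ Ximena: 12:15-14:10, 18:20-20:35.
So the common availability across everyone is 12:15-14:10, 18:20-20:35.
The first common window of at least 90 minutes is 12:15-14:10, so the earliest start is 12:15.

12:15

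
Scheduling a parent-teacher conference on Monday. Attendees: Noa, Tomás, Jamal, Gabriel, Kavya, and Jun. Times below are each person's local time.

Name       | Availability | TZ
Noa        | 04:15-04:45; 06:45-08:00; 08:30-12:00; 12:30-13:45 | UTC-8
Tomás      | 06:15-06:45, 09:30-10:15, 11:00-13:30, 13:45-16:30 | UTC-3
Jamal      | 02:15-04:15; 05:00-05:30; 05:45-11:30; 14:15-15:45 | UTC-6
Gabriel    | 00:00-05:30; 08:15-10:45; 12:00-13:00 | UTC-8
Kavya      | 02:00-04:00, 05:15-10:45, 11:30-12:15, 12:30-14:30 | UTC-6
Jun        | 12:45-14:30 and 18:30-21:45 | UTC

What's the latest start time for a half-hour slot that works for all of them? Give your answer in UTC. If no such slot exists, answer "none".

none

Noa in UTC: 12:15-12:45, 14:45-16:00, 16:30-20:00, 20:30-21:45 (add 8h to convert from UTC-8).
Tomás in UTC: 09:15-09:45, 12:30-13:15, 14:00-16:30, 16:45-19:30 (add 3h to convert from UTC-3).
Jamal in UTC: 08:15-10:15, 11:00-11:30, 11:45-17:30, 20:15-21:45 (add 6h to convert from UTC-6).
Gabriel in UTC: 08:00-13:30, 16:15-18:45, 20:00-21:00 (add 8h to convert from UTC-8).
Kavya in UTC: 08:00-10:00, 11:15-16:45, 17:30-18:15, 18:30-20:30 (add 6h to convert from UTC-6).
Jun in UTC: 12:45-14:30, 18:30-21:45.
Noa ∩ Tomás: 12:30-12:45, 14:45-16:00, 16:45-19:30.
Noa ∩ Tomás ∩ Jamal: 12:30-12:45, 14:45-16:00, 16:45-17:30.
Noa ∩ Tomás ∩ Jamal ∩ Gabriel: 12:30-12:45, 16:45-17:30.
Noa ∩ Tomás ∩ Jamal ∩ Gabriel ∩ Kavya: 12:30-12:45.
Noa ∩ Tomás ∩ Jamal ∩ Gabriel ∩ Kavya ∩ Jun: ∅.
There is no time when everyone is free.
No common window is at least 30 minutes long.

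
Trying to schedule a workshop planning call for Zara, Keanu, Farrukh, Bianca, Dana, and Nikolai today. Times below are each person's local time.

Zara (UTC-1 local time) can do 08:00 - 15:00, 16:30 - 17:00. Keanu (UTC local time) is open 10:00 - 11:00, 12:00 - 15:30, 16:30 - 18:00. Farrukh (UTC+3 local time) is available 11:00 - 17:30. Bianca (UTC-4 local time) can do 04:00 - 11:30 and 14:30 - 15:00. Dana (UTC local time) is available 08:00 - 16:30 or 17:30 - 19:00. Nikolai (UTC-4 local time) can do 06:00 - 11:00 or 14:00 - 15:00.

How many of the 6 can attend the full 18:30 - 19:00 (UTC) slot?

3

Zara in UTC: 09:00-16:00, 17:30-18:00 (add 1h to convert from UTC-1).
Keanu in UTC: 10:00-11:00, 12:00-15:30, 16:30-18:00.
Farrukh in UTC: 08:00-14:30 (subtract 3h to convert from UTC+3).
Bianca in UTC: 08:00-15:30, 18:30-19:00 (add 4h to convert from UTC-4).
Dana in UTC: 08:00-16:30, 17:30-19:00.
Nikolai in UTC: 10:00-15:00, 18:00-19:00 (add 4h to convert from UTC-4).
Bianca, Dana, and Nikolai can make the full 18:30-19:00 slot — that's 3.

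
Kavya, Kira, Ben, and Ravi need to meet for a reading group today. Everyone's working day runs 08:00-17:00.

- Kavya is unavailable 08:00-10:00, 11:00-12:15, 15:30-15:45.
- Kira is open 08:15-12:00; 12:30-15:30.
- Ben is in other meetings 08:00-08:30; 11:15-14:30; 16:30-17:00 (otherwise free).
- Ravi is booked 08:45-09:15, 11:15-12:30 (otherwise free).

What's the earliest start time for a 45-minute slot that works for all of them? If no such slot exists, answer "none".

Kavya free: 10:00-11:00, 12:15-15:30, 15:45-17:00 (invert busy blocks within the working day).
Kira free: 08:15-12:00, 12:30-15:30.
Ben free: 08:30-11:15, 14:30-16:30 (invert busy blocks within the working day).
Ravi free: 08:00-08:45, 09:15-11:15, 12:30-17:00 (invert busy blocks within the working day).
Kavya ∩ Kira: 10:00-11:00, 12:30-15:30.
Kavya ∩ Kira ∩ Ben: 10:00-11:00, 14:30-15:30.
Kavya ∩ Kira ∩ Ben ∩ Ravi: 10:00-11:00, 14:30-15:30.
The first common window of at least 45 minutes is 10:00-11:00, so the earliest start is 10:00.

10:00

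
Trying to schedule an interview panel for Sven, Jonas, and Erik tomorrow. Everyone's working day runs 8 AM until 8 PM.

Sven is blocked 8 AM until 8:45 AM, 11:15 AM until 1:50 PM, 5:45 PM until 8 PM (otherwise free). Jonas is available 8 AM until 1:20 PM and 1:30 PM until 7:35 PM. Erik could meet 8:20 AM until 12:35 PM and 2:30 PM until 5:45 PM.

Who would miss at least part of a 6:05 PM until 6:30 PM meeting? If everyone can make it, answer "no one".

Erik, Sven

Sven free: 08:45-11:15, 13:50-17:45 (invert busy blocks within the working day).
Jonas free: 08:00-13:20, 13:30-19:35.
Erik free: 08:20-12:35, 14:30-17:45.
Sven: not fully free for 18:05-18:30. Jonas: free for 18:05-18:30. Erik: not fully free for 18:05-18:30.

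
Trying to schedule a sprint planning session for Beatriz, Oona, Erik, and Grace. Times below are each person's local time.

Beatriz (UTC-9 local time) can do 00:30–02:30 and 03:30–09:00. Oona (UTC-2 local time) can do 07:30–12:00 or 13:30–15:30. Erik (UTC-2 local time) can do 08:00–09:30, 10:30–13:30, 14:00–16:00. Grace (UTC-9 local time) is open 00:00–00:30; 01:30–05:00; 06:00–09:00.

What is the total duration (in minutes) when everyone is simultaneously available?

Beatriz in UTC: 09:30-11:30, 12:30-18:00 (add 9h to convert from UTC-9).
Oona in UTC: 09:30-14:00, 15:30-17:30 (add 2h to convert from UTC-2).
Erik in UTC: 10:00-11:30, 12:30-15:30, 16:00-18:00 (add 2h to convert from UTC-2).
Grace in UTC: 09:00-09:30, 10:30-14:00, 15:00-18:00 (add 9h to convert from UTC-9).
Beatriz ∩ Oona: 09:30-11:30, 12:30-14:00, 15:30-17:30.
Beatriz ∩ Oona ∩ Erik: 10:00-11:30, 12:30-14:00, 16:00-17:30.
Beatriz ∩ Oona ∩ Erik ∩ Grace: 10:30-11:30, 12:30-14:00, 16:00-17:30.
Summing the common windows: 60 + 90 + 90 = 240 minutes.

240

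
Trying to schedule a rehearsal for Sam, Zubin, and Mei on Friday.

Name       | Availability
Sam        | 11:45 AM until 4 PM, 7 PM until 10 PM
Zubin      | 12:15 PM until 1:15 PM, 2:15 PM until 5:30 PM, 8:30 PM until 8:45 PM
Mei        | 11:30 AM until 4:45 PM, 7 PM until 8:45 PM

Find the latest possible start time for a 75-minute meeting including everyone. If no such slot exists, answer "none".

14:45

Sam ∩ Zubin: 12:15-13:15, 14:15-16:00, 20:30-20:45.
Sam ∩ Zubin ∩ Mei: 12:15-13:15, 14:15-16:00, 20:30-20:45.
Those are the intersection windows.
The last common window of at least 75 minutes is 14:15-16:00; a 75-minute meeting can start as late as 14:45 and still end by 16:00.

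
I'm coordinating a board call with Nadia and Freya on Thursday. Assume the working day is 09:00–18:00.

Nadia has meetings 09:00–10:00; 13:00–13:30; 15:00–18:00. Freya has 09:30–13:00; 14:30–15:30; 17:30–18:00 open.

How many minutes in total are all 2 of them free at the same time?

Nadia free: 10:00-13:00, 13:30-15:00 (invert busy blocks within the working day).
Freya free: 09:30-13:00, 14:30-15:30, 17:30-18:00.
Nadia ∩ Freya: 10:00-13:00, 14:30-15:00.
Summing the common windows: 180 + 30 = 210 minutes.

210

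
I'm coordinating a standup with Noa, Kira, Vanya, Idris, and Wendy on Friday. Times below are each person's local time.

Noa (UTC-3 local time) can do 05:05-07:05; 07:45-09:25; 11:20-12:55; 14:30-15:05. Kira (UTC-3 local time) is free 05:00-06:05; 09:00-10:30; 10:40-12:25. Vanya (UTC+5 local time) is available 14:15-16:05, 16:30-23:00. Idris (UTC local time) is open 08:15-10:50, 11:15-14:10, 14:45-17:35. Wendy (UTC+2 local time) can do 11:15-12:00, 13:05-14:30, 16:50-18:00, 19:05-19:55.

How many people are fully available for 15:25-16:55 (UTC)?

2

Noa in UTC: 08:05-10:05, 10:45-12:25, 14:20-15:55, 17:30-18:05 (add 3h to convert from UTC-3).
Kira in UTC: 08:00-09:05, 12:00-13:30, 13:40-15:25 (add 3h to convert from UTC-3).
Vanya in UTC: 09:15-11:05, 11:30-18:00 (subtract 5h to convert from UTC+5).
Idris in UTC: 08:15-10:50, 11:15-14:10, 14:45-17:35.
Wendy in UTC: 09:15-10:00, 11:05-12:30, 14:50-16:00, 17:05-17:55 (subtract 2h to convert from UTC+2).
Vanya and Idris can make the full 15:25-16:55 slot — that's 2.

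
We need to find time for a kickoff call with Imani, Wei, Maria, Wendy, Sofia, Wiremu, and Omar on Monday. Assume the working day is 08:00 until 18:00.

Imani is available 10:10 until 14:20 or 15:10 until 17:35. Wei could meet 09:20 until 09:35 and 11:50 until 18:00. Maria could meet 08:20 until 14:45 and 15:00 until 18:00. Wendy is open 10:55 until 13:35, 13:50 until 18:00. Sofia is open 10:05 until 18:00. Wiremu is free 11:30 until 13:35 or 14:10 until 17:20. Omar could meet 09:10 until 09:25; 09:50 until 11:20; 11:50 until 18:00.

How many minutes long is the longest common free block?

Imani ∩ Wei: 11:50-14:20, 15:10-17:35.
Imani ∩ Wei ∩ Maria: 11:50-14:20, 15:10-17:35.
Imani ∩ Wei ∩ Maria ∩ Wendy: 11:50-13:35, 13:50-14:20, 15:10-17:35.
Imani ∩ Wei ∩ Maria ∩ Wendy ∩ Sofia: 11:50-13:35, 13:50-14:20, 15:10-17:35.
Imani ∩ Wei ∩ Maria ∩ Wendy ∩ Sofia ∩ Wiremu: 11:50-13:35, 14:10-14:20, 15:10-17:20.
Imani ∩ Wei ∩ Maria ∩ Wendy ∩ Sofia ∩ Wiremu ∩ Omar: 11:50-13:35, 14:10-14:20, 15:10-17:20.
So the common availability across everyone is 11:50-13:35, 14:10-14:20, 15:10-17:20.
The longest is 15:10-17:20 at 130 minutes.

130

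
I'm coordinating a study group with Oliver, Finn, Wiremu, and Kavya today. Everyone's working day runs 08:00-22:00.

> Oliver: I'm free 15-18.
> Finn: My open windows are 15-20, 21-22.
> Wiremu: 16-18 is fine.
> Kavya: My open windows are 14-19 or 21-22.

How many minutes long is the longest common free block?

Oliver ∩ Finn: 15:00-18:00.
Oliver ∩ Finn ∩ Wiremu: 16:00-18:00.
Oliver ∩ Finn ∩ Wiremu ∩ Kavya: 16:00-18:00.
The longest is 16:00-18:00 at 120 minutes.

120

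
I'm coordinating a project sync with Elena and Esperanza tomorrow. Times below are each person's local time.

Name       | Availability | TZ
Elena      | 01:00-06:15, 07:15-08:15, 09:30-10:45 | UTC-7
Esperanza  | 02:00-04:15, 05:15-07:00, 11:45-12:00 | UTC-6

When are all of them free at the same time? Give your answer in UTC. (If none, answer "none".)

Elena in UTC: 08:00-13:15, 14:15-15:15, 16:30-17:45 (add 7h to convert from UTC-7).
Esperanza in UTC: 08:00-10:15, 11:15-13:00, 17:45-18:00 (add 6h to convert from UTC-6).
Elena ∩ Esperanza: 08:00-10:15, 11:15-13:00.

08:00-10:15, 11:15-13:00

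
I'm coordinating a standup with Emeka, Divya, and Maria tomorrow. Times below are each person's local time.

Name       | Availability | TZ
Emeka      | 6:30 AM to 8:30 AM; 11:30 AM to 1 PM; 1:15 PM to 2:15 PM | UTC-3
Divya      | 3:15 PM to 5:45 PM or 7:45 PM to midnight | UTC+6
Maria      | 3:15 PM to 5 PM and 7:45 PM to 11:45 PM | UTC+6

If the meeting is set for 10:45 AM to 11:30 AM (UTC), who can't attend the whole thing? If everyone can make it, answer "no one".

Maria

Emeka in UTC: 09:30-11:30, 14:30-16:00, 16:15-17:15 (add 3h to convert from UTC-3).
Divya in UTC: 09:15-11:45, 13:45-18:00 (subtract 6h to convert from UTC+6).
Maria in UTC: 09:15-11:00, 13:45-17:45 (subtract 6h to convert from UTC+6).
Emeka: free for 10:45-11:30. Divya: free for 10:45-11:30. Maria: not fully free for 10:45-11:30.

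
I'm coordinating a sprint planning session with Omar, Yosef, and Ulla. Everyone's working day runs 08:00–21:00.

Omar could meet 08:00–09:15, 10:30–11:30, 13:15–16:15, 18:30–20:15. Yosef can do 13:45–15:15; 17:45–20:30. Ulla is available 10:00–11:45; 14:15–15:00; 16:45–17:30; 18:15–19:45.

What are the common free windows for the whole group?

14:15-15:00, 18:30-19:45

Omar ∩ Yosef: 13:45-15:15, 18:30-20:15.
Omar ∩ Yosef ∩ Ulla: 14:15-15:00, 18:30-19:45.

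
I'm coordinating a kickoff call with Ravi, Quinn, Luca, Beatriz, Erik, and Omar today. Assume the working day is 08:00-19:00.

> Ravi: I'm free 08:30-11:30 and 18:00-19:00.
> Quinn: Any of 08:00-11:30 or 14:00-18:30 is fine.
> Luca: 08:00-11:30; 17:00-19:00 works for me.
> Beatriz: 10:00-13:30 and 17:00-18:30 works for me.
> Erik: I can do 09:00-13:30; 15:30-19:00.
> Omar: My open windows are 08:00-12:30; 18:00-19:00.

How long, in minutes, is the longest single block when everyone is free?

90

Ravi ∩ Quinn: 08:30-11:30, 18:00-18:30.
Ravi ∩ Quinn ∩ Luca: 08:30-11:30, 18:00-18:30.
Ravi ∩ Quinn ∩ Luca ∩ Beatriz: 10:00-11:30, 18:00-18:30.
Ravi ∩ Quinn ∩ Luca ∩ Beatriz ∩ Erik: 10:00-11:30, 18:00-18:30.
Ravi ∩ Quinn ∩ Luca ∩ Beatriz ∩ Erik ∩ Omar: 10:00-11:30, 18:00-18:30.
The longest is 10:00-11:30 at 90 minutes.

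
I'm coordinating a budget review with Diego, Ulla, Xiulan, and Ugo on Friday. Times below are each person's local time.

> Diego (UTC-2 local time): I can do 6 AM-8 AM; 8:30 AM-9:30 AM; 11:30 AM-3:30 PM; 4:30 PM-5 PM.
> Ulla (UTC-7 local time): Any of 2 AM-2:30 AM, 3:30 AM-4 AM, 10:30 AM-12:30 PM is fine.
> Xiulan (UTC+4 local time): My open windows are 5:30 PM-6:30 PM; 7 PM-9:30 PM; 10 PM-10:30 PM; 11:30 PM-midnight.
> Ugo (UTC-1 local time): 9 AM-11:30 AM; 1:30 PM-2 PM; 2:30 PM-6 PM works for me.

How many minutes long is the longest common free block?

Diego in UTC: 08:00-10:00, 10:30-11:30, 13:30-17:30, 18:30-19:00 (add 2h to convert from UTC-2).
Ulla in UTC: 09:00-09:30, 10:30-11:00, 17:30-19:30 (add 7h to convert from UTC-7).
Xiulan in UTC: 13:30-14:30, 15:00-17:30, 18:00-18:30, 19:30-20:00 (subtract 4h to convert from UTC+4).
Ugo in UTC: 10:00-12:30, 14:30-15:00, 15:30-19:00 (add 1h to convert from UTC-1).
Diego ∩ Ulla: 09:00-09:30, 10:30-11:00, 18:30-19:00.
Diego ∩ Ulla ∩ Xiulan: ∅.
Diego ∩ Ulla ∩ Xiulan ∩ Ugo: ∅.
There is no time when everyone is free.
No common window exists, so the longest block is 0 minutes.

0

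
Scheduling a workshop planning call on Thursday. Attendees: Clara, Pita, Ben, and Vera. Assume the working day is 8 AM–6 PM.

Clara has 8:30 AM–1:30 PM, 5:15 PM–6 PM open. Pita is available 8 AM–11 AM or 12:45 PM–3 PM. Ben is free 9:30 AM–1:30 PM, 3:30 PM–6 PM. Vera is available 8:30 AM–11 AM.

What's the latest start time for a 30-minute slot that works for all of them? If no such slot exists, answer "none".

10:30

Clara ∩ Pita: 08:30-11:00, 12:45-13:30.
Clara ∩ Pita ∩ Ben: 09:30-11:00, 12:45-13:30.
Clara ∩ Pita ∩ Ben ∩ Vera: 09:30-11:00.
The last common window of at least 30 minutes is 09:30-11:00; a 30-minute meeting can start as late as 10:30 and still end by 11:00.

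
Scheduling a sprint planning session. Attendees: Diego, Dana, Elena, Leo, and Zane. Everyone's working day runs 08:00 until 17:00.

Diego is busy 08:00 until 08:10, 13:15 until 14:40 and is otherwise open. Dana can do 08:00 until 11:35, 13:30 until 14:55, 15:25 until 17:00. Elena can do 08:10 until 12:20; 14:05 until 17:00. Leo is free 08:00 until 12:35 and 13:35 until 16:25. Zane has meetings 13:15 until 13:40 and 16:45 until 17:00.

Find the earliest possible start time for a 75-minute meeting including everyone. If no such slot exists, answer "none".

08:10

Diego free: 08:10-13:15, 14:40-17:00 (invert busy blocks within the working day).
Dana free: 08:00-11:35, 13:30-14:55, 15:25-17:00.
Elena free: 08:10-12:20, 14:05-17:00.
Leo free: 08:00-12:35, 13:35-16:25.
Zane free: 08:00-13:15, 13:40-16:45 (invert busy blocks within the working day).
Diego ∩ Dana: 08:10-11:35, 14:40-14:55, 15:25-17:00.
Diego ∩ Dana ∩ Elena: 08:10-11:35, 14:40-14:55, 15:25-17:00.
Diego ∩ Dana ∩ Elena ∩ Leo: 08:10-11:35, 14:40-14:55, 15:25-16:25.
Diego ∩ Dana ∩ Elena ∩ Leo ∩ Zane: 08:10-11:35, 14:40-14:55, 15:25-16:25.
So the common availability across everyone is 08:10-11:35, 14:40-14:55, 15:25-16:25.
The first common window of at least 75 minutes is 08:10-11:35, so the earliest start is 08:10.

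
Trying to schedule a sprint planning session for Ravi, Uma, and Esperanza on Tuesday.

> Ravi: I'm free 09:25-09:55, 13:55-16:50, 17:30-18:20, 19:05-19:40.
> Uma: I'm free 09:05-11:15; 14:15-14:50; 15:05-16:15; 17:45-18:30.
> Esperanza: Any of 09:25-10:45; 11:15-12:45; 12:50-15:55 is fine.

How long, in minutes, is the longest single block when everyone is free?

Ravi ∩ Uma: 09:25-09:55, 14:15-14:50, 15:05-16:15, 17:45-18:20.
Ravi ∩ Uma ∩ Esperanza: 09:25-09:55, 14:15-14:50, 15:05-15:55.
The longest is 15:05-15:55 at 50 minutes.

50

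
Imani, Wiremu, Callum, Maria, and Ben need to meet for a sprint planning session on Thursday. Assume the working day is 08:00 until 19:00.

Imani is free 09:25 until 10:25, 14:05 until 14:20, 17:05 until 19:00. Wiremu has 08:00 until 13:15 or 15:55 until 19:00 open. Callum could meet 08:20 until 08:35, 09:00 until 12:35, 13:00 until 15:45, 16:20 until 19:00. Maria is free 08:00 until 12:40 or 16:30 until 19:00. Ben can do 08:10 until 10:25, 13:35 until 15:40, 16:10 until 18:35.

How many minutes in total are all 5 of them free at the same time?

150

Imani ∩ Wiremu: 09:25-10:25, 17:05-19:00.
Imani ∩ Wiremu ∩ Callum: 09:25-10:25, 17:05-19:00.
Imani ∩ Wiremu ∩ Callum ∩ Maria: 09:25-10:25, 17:05-19:00.
Imani ∩ Wiremu ∩ Callum ∩ Maria ∩ Ben: 09:25-10:25, 17:05-18:35.
Summing the common windows: 60 + 90 = 150 minutes.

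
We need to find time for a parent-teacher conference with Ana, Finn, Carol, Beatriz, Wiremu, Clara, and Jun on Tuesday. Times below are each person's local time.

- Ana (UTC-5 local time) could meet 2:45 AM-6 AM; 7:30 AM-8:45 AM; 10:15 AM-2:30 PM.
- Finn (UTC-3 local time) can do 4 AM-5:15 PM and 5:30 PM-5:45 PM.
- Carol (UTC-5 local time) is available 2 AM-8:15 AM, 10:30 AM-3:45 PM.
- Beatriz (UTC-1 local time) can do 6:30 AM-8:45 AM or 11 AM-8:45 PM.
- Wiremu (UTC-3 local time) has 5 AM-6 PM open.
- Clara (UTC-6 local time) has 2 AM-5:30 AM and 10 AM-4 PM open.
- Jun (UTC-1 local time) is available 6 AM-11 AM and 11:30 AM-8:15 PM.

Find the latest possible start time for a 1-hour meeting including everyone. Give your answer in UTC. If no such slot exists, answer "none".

Ana in UTC: 07:45-11:00, 12:30-13:45, 15:15-19:30 (add 5h to convert from UTC-5).
Finn in UTC: 07:00-20:15, 20:30-20:45 (add 3h to convert from UTC-3).
Carol in UTC: 07:00-13:15, 15:30-20:45 (add 5h to convert from UTC-5).
Beatriz in UTC: 07:30-09:45, 12:00-21:45 (add 1h to convert from UTC-1).
Wiremu in UTC: 08:00-21:00 (add 3h to convert from UTC-3).
Clara in UTC: 08:00-11:30, 16:00-22:00 (add 6h to convert from UTC-6).
Jun in UTC: 07:00-12:00, 12:30-21:15 (add 1h to convert from UTC-1).
Ana ∩ Finn: 07:45-11:00, 12:30-13:45, 15:15-19:30.
Ana ∩ Finn ∩ Carol: 07:45-11:00, 12:30-13:15, 15:30-19:30.
Ana ∩ Finn ∩ Carol ∩ Beatriz: 07:45-09:45, 12:30-13:15, 15:30-19:30.
Ana ∩ Finn ∩ Carol ∩ Beatriz ∩ Wiremu: 08:00-09:45, 12:30-13:15, 15:30-19:30.
Ana ∩ Finn ∩ Carol ∩ Beatriz ∩ Wiremu ∩ Clara: 08:00-09:45, 16:00-19:30.
Ana ∩ Finn ∩ Carol ∩ Beatriz ∩ Wiremu ∩ Clara ∩ Jun: 08:00-09:45, 16:00-19:30.
So the common availability across everyone is 08:00-09:45, 16:00-19:30.
The last common window of at least 60 minutes is 16:00-19:30; a 60-minute meeting can start as late as 18:30 and still end by 19:30.

18:30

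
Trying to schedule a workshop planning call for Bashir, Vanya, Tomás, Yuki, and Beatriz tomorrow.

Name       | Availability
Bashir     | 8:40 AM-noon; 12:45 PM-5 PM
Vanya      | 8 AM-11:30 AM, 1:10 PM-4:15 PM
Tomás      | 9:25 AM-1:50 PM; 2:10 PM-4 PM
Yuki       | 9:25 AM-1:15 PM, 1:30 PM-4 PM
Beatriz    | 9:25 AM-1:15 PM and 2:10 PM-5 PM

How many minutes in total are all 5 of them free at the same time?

Bashir ∩ Vanya: 08:40-11:30, 13:10-16:15.
Bashir ∩ Vanya ∩ Tomás: 09:25-11:30, 13:10-13:50, 14:10-16:00.
Bashir ∩ Vanya ∩ Tomás ∩ Yuki: 09:25-11:30, 13:10-13:15, 13:30-13:50, 14:10-16:00.
Bashir ∩ Vanya ∩ Tomás ∩ Yuki ∩ Beatriz: 09:25-11:30, 13:10-13:15, 14:10-16:00.
Summing the common windows: 125 + 5 + 110 = 240 minutes.

240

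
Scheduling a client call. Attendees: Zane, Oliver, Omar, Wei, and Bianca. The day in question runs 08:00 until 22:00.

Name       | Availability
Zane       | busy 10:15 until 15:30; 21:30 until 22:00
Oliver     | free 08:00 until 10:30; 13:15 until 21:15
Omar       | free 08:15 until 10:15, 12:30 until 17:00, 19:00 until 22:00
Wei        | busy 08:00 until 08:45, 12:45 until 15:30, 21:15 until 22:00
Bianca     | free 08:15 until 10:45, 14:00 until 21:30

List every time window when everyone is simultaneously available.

08:45-10:15, 15:30-17:00, 19:00-21:15

Zane free: 08:00-10:15, 15:30-21:30 (invert busy blocks within the working day).
Oliver free: 08:00-10:30, 13:15-21:15.
Omar free: 08:15-10:15, 12:30-17:00, 19:00-22:00.
Wei free: 08:45-12:45, 15:30-21:15 (invert busy blocks within the working day).
Bianca free: 08:15-10:45, 14:00-21:30.
Zane ∩ Oliver: 08:00-10:15, 15:30-21:15.
Zane ∩ Oliver ∩ Omar: 08:15-10:15, 15:30-17:00, 19:00-21:15.
Zane ∩ Oliver ∩ Omar ∩ Wei: 08:45-10:15, 15:30-17:00, 19:00-21:15.
Zane ∩ Oliver ∩ Omar ∩ Wei ∩ Bianca: 08:45-10:15, 15:30-17:00, 19:00-21:15.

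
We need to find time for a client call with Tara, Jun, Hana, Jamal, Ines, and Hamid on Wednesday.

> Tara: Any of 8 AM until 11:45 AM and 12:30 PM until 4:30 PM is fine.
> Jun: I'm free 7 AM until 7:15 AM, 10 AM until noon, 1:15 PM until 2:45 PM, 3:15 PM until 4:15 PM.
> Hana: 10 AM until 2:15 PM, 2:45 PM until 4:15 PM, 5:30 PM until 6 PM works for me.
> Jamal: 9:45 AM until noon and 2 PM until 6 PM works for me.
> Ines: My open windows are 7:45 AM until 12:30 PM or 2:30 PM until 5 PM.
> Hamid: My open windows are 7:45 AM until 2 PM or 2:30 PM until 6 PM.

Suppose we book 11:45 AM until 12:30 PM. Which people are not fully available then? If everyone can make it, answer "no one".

Jamal, Jun, Tara

Tara: not fully free for 11:45-12:30. Jun: not fully free for 11:45-12:30. Hana: free for 11:45-12:30. Jamal: not fully free for 11:45-12:30. Ines: free for 11:45-12:30. Hamid: free for 11:45-12:30.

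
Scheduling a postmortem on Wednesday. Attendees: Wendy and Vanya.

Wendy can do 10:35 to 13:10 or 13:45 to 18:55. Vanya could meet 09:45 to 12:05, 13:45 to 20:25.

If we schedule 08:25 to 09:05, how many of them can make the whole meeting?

0

nobody can make the full 08:25-09:05 slot — that's 0.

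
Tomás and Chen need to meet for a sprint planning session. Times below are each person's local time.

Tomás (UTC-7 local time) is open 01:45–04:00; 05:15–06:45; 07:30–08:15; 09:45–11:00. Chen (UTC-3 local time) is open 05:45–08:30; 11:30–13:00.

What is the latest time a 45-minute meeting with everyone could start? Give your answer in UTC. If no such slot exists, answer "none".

Tomás in UTC: 08:45-11:00, 12:15-13:45, 14:30-15:15, 16:45-18:00 (add 7h to convert from UTC-7).
Chen in UTC: 08:45-11:30, 14:30-16:00 (add 3h to convert from UTC-3).
Tomás ∩ Chen: 08:45-11:00, 14:30-15:15.
The last common window of at least 45 minutes is 14:30-15:15; a 45-minute meeting can start as late as 14:30 and still end by 15:15.

14:30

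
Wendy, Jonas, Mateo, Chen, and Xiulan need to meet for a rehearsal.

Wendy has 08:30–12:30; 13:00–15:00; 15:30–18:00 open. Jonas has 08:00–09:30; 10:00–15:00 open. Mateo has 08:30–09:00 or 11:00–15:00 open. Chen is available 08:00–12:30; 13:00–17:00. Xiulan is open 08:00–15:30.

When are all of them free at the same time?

08:30-09:00, 11:00-12:30, 13:00-15:00

Wendy ∩ Jonas: 08:30-09:30, 10:00-12:30, 13:00-15:00.
Wendy ∩ Jonas ∩ Mateo: 08:30-09:00, 11:00-12:30, 13:00-15:00.
Wendy ∩ Jonas ∩ Mateo ∩ Chen: 08:30-09:00, 11:00-12:30, 13:00-15:00.
Wendy ∩ Jonas ∩ Mateo ∩ Chen ∩ Xiulan: 08:30-09:00, 11:00-12:30, 13:00-15:00.
Those are the intersection windows.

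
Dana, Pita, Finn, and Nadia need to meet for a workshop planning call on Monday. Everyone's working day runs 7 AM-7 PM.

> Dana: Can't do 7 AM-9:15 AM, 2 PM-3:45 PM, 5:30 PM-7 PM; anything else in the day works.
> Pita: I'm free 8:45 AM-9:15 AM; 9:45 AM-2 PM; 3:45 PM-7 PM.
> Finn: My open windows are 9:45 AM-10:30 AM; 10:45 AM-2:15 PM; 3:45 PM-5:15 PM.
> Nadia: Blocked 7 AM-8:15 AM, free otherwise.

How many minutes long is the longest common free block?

Dana free: 09:15-14:00, 15:45-17:30 (invert busy blocks within the working day).
Pita free: 08:45-09:15, 09:45-14:00, 15:45-19:00.
Finn free: 09:45-10:30, 10:45-14:15, 15:45-17:15.
Nadia free: 08:15-19:00 (invert busy blocks within the working day).
Dana ∩ Pita: 09:45-14:00, 15:45-17:30.
Dana ∩ Pita ∩ Finn: 09:45-10:30, 10:45-14:00, 15:45-17:15.
Dana ∩ Pita ∩ Finn ∩ Nadia: 09:45-10:30, 10:45-14:00, 15:45-17:15.
The longest is 10:45-14:00 at 195 minutes.

195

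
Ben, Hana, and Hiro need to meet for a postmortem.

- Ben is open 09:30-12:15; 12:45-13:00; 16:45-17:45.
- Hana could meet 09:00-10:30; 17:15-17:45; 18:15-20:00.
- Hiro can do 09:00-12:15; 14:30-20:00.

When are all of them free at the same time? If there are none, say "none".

09:30-10:30, 17:15-17:45

Ben ∩ Hana: 09:30-10:30, 17:15-17:45.
Ben ∩ Hana ∩ Hiro: 09:30-10:30, 17:15-17:45.
So the common availability across everyone is 09:30-10:30, 17:15-17:45.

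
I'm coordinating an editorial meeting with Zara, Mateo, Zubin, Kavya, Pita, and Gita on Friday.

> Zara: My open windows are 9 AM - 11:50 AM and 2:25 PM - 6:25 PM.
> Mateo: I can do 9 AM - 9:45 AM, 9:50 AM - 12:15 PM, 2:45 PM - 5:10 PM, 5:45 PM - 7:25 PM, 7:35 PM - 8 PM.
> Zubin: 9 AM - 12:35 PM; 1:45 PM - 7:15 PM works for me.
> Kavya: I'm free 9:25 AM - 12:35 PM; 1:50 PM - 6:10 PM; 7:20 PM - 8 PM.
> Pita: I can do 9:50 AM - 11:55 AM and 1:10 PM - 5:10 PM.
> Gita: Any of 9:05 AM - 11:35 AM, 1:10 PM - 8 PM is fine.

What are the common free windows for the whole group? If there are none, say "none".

09:50-11:35, 14:45-17:10

Zara ∩ Mateo: 09:00-09:45, 09:50-11:50, 14:45-17:10, 17:45-18:25.
Zara ∩ Mateo ∩ Zubin: 09:00-09:45, 09:50-11:50, 14:45-17:10, 17:45-18:25.
Zara ∩ Mateo ∩ Zubin ∩ Kavya: 09:25-09:45, 09:50-11:50, 14:45-17:10, 17:45-18:10.
Zara ∩ Mateo ∩ Zubin ∩ Kavya ∩ Pita: 09:50-11:50, 14:45-17:10.
Zara ∩ Mateo ∩ Zubin ∩ Kavya ∩ Pita ∩ Gita: 09:50-11:35, 14:45-17:10.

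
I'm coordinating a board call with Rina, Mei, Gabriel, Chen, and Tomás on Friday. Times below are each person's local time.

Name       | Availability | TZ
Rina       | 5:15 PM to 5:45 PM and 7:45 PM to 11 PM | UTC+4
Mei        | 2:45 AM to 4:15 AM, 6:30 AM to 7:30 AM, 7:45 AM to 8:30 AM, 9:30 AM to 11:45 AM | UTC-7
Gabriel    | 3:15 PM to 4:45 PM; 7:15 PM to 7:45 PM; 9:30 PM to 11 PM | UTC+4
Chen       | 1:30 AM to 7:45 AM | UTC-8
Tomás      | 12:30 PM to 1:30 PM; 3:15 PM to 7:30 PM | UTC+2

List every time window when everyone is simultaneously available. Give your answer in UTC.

Rina in UTC: 13:15-13:45, 15:45-19:00 (subtract 4h to convert from UTC+4).
Mei in UTC: 09:45-11:15, 13:30-14:30, 14:45-15:30, 16:30-18:45 (add 7h to convert from UTC-7).
Gabriel in UTC: 11:15-12:45, 15:15-15:45, 17:30-19:00 (subtract 4h to convert from UTC+4).
Chen in UTC: 09:30-15:45 (add 8h to convert from UTC-8).
Tomás in UTC: 10:30-11:30, 13:15-17:30 (subtract 2h to convert from UTC+2).
Rina ∩ Mei: 13:30-13:45, 16:30-18:45.
Rina ∩ Mei ∩ Gabriel: 17:30-18:45.
Rina ∩ Mei ∩ Gabriel ∩ Chen: ∅.
Rina ∩ Mei ∩ Gabriel ∩ Chen ∩ Tomás: ∅.
There is no time when everyone is free.

none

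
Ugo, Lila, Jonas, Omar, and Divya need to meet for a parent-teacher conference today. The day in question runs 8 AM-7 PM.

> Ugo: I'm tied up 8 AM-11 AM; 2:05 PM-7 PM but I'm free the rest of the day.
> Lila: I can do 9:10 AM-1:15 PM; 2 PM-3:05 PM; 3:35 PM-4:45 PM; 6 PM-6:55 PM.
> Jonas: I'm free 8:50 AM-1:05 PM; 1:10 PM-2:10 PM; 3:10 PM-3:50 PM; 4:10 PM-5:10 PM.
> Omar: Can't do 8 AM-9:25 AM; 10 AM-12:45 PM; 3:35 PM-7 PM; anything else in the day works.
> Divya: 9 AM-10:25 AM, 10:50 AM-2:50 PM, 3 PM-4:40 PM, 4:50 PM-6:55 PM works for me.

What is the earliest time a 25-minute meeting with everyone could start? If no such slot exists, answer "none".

Ugo free: 11:00-14:05 (invert busy blocks within the working day).
Lila free: 09:10-13:15, 14:00-15:05, 15:35-16:45, 18:00-18:55.
Jonas free: 08:50-13:05, 13:10-14:10, 15:10-15:50, 16:10-17:10.
Omar free: 09:25-10:00, 12:45-15:35 (invert busy blocks within the working day).
Divya free: 09:00-10:25, 10:50-14:50, 15:00-16:40, 16:50-18:55.
Ugo ∩ Lila: 11:00-13:15, 14:00-14:05.
Ugo ∩ Lila ∩ Jonas: 11:00-13:05, 13:10-13:15, 14:00-14:05.
Ugo ∩ Lila ∩ Jonas ∩ Omar: 12:45-13:05, 13:10-13:15, 14:00-14:05.
Ugo ∩ Lila ∩ Jonas ∩ Omar ∩ Divya: 12:45-13:05, 13:10-13:15, 14:00-14:05.
No common window is at least 25 minutes long.

none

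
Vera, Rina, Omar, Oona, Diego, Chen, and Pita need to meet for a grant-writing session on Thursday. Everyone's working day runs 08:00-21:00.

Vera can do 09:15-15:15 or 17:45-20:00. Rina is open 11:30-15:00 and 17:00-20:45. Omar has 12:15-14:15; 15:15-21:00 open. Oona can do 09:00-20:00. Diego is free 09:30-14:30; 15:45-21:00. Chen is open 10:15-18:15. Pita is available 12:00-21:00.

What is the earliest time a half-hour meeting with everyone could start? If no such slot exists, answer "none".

Vera ∩ Rina: 11:30-15:00, 17:45-20:00.
Vera ∩ Rina ∩ Omar: 12:15-14:15, 17:45-20:00.
Vera ∩ Rina ∩ Omar ∩ Oona: 12:15-14:15, 17:45-20:00.
Vera ∩ Rina ∩ Omar ∩ Oona ∩ Diego: 12:15-14:15, 17:45-20:00.
Vera ∩ Rina ∩ Omar ∩ Oona ∩ Diego ∩ Chen: 12:15-14:15, 17:45-18:15.
Vera ∩ Rina ∩ Omar ∩ Oona ∩ Diego ∩ Chen ∩ Pita: 12:15-14:15, 17:45-18:15.
The first common window of at least 30 minutes is 12:15-14:15, so the earliest start is 12:15.

12:15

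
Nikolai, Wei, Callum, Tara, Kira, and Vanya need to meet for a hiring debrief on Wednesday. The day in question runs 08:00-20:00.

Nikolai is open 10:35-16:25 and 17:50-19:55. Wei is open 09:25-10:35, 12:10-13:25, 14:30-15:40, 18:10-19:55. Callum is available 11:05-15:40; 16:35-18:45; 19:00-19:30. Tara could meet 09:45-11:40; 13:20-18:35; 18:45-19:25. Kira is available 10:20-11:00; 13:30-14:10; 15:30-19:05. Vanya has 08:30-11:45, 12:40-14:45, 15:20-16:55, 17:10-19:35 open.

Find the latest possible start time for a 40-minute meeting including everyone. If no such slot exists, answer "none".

Nikolai ∩ Wei: 12:10-13:25, 14:30-15:40, 18:10-19:55.
Nikolai ∩ Wei ∩ Callum: 12:10-13:25, 14:30-15:40, 18:10-18:45, 19:00-19:30.
Nikolai ∩ Wei ∩ Callum ∩ Tara: 13:20-13:25, 14:30-15:40, 18:10-18:35, 19:00-19:25.
Nikolai ∩ Wei ∩ Callum ∩ Tara ∩ Kira: 15:30-15:40, 18:10-18:35, 19:00-19:05.
Nikolai ∩ Wei ∩ Callum ∩ Tara ∩ Kira ∩ Vanya: 15:30-15:40, 18:10-18:35, 19:00-19:05.
Those are the intersection windows.
No common window is at least 40 minutes long.

none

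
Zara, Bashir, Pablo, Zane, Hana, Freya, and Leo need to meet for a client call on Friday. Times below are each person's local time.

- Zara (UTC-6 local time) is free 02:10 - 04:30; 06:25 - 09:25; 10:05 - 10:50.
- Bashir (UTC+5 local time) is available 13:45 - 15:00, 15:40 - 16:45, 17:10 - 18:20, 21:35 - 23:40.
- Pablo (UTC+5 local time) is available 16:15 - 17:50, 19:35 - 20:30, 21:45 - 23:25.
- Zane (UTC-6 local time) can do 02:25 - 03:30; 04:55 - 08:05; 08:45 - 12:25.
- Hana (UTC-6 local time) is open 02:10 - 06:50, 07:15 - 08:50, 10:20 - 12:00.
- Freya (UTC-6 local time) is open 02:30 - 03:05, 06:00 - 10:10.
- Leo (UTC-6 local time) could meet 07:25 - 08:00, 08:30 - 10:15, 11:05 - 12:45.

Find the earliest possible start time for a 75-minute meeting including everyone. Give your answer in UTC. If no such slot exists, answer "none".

Zara in UTC: 08:10-10:30, 12:25-15:25, 16:05-16:50 (add 6h to convert from UTC-6).
Bashir in UTC: 08:45-10:00, 10:40-11:45, 12:10-13:20, 16:35-18:40 (subtract 5h to convert from UTC+5).
Pablo in UTC: 11:15-12:50, 14:35-15:30, 16:45-18:25 (subtract 5h to convert from UTC+5).
Zane in UTC: 08:25-09:30, 10:55-14:05, 14:45-18:25 (add 6h to convert from UTC-6).
Hana in UTC: 08:10-12:50, 13:15-14:50, 16:20-18:00 (add 6h to convert from UTC-6).
Freya in UTC: 08:30-09:05, 12:00-16:10 (add 6h to convert from UTC-6).
Leo in UTC: 13:25-14:00, 14:30-16:15, 17:05-18:45 (add 6h to convert from UTC-6).
Zara ∩ Bashir: 08:45-10:00, 12:25-13:20, 16:35-16:50.
Zara ∩ Bashir ∩ Pablo: 12:25-12:50, 16:45-16:50.
Zara ∩ Bashir ∩ Pablo ∩ Zane: 12:25-12:50, 16:45-16:50.
Zara ∩ Bashir ∩ Pablo ∩ Zane ∩ Hana: 12:25-12:50, 16:45-16:50.
Zara ∩ Bashir ∩ Pablo ∩ Zane ∩ Hana ∩ Freya: 12:25-12:50.
Zara ∩ Bashir ∩ Pablo ∩ Zane ∩ Hana ∩ Freya ∩ Leo: ∅.
There is no time when everyone is free.
No common window is at least 75 minutes long.

none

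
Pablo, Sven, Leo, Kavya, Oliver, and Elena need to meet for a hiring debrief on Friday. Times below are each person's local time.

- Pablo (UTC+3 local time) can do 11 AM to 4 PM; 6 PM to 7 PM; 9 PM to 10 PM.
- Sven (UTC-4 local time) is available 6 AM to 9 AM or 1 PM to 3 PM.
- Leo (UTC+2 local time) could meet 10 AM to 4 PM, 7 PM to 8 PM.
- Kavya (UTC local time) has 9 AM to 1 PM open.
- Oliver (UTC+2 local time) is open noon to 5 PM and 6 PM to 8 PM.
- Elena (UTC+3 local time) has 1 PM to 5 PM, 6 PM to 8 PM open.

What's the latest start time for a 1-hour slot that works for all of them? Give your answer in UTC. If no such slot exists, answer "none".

12:00

Pablo in UTC: 08:00-13:00, 15:00-16:00, 18:00-19:00 (subtract 3h to convert from UTC+3).
Sven in UTC: 10:00-13:00, 17:00-19:00 (add 4h to convert from UTC-4).
Leo in UTC: 08:00-14:00, 17:00-18:00 (subtract 2h to convert from UTC+2).
Kavya in UTC: 09:00-13:00.
Oliver in UTC: 10:00-15:00, 16:00-18:00 (subtract 2h to convert from UTC+2).
Elena in UTC: 10:00-14:00, 15:00-17:00 (subtract 3h to convert from UTC+3).
Pablo ∩ Sven: 10:00-13:00, 18:00-19:00.
Pablo ∩ Sven ∩ Leo: 10:00-13:00.
Pablo ∩ Sven ∩ Leo ∩ Kavya: 10:00-13:00.
Pablo ∩ Sven ∩ Leo ∩ Kavya ∩ Oliver: 10:00-13:00.
Pablo ∩ Sven ∩ Leo ∩ Kavya ∩ Oliver ∩ Elena: 10:00-13:00.
Those are the intersection windows.
The last common window of at least 60 minutes is 10:00-13:00; a 60-minute meeting can start as late as 12:00 and still end by 13:00.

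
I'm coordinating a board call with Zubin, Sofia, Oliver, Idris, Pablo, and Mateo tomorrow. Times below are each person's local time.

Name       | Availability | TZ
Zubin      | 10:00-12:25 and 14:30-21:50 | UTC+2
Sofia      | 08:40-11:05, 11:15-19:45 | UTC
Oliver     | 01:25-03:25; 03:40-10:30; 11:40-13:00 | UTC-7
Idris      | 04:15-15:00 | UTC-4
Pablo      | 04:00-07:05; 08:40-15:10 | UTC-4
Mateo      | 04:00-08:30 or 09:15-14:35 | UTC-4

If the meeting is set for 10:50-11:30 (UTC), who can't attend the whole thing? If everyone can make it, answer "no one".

Zubin in UTC: 08:00-10:25, 12:30-19:50 (subtract 2h to convert from UTC+2).
Sofia in UTC: 08:40-11:05, 11:15-19:45.
Oliver in UTC: 08:25-10:25, 10:40-17:30, 18:40-20:00 (add 7h to convert from UTC-7).
Idris in UTC: 08:15-19:00 (add 4h to convert from UTC-4).
Pablo in UTC: 08:00-11:05, 12:40-19:10 (add 4h to convert from UTC-4).
Mateo in UTC: 08:00-12:30, 13:15-18:35 (add 4h to convert from UTC-4).
Zubin: not fully free for 10:50-11:30. Sofia: not fully free for 10:50-11:30. Oliver: free for 10:50-11:30. Idris: free for 10:50-11:30. Pablo: not fully free for 10:50-11:30. Mateo: free for 10:50-11:30.

Pablo, Sofia, Zubin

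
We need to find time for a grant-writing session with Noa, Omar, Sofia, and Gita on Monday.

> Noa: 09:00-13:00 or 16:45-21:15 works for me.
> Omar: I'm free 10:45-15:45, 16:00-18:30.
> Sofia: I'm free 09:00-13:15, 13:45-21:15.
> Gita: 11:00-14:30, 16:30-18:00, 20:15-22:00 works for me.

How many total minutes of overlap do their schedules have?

Noa ∩ Omar: 10:45-13:00, 16:45-18:30.
Noa ∩ Omar ∩ Sofia: 10:45-13:00, 16:45-18:30.
Noa ∩ Omar ∩ Sofia ∩ Gita: 11:00-13:00, 16:45-18:00.
So the common availability across everyone is 11:00-13:00, 16:45-18:00.
Summing the common windows: 120 + 75 = 195 minutes.

195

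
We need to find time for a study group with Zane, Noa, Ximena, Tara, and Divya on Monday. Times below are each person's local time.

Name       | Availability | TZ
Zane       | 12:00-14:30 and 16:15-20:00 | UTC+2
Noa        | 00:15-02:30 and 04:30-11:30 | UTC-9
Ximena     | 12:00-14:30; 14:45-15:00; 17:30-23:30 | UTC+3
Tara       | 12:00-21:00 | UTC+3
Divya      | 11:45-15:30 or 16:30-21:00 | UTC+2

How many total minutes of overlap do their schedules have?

300

Zane in UTC: 10:00-12:30, 14:15-18:00 (subtract 2h to convert from UTC+2).
Noa in UTC: 09:15-11:30, 13:30-20:30 (add 9h to convert from UTC-9).
Ximena in UTC: 09:00-11:30, 11:45-12:00, 14:30-20:30 (subtract 3h to convert from UTC+3).
Tara in UTC: 09:00-18:00 (subtract 3h to convert from UTC+3).
Divya in UTC: 09:45-13:30, 14:30-19:00 (subtract 2h to convert from UTC+2).
Zane ∩ Noa: 10:00-11:30, 14:15-18:00.
Zane ∩ Noa ∩ Ximena: 10:00-11:30, 14:30-18:00.
Zane ∩ Noa ∩ Ximena ∩ Tara: 10:00-11:30, 14:30-18:00.
Zane ∩ Noa ∩ Ximena ∩ Tara ∩ Divya: 10:00-11:30, 14:30-18:00.
Summing the common windows: 90 + 210 = 300 minutes.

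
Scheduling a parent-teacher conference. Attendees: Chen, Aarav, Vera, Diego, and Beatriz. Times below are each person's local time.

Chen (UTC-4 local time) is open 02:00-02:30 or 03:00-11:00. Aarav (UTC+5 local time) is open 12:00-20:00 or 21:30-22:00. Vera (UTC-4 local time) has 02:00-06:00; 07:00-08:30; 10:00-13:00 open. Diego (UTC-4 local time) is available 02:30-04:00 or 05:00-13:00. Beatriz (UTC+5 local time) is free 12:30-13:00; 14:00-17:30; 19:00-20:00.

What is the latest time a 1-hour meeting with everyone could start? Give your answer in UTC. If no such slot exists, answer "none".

14:00

Chen in UTC: 06:00-06:30, 07:00-15:00 (add 4h to convert from UTC-4).
Aarav in UTC: 07:00-15:00, 16:30-17:00 (subtract 5h to convert from UTC+5).
Vera in UTC: 06:00-10:00, 11:00-12:30, 14:00-17:00 (add 4h to convert from UTC-4).
Diego in UTC: 06:30-08:00, 09:00-17:00 (add 4h to convert from UTC-4).
Beatriz in UTC: 07:30-08:00, 09:00-12:30, 14:00-15:00 (subtract 5h to convert from UTC+5).
Chen ∩ Aarav: 07:00-15:00.
Chen ∩ Aarav ∩ Vera: 07:00-10:00, 11:00-12:30, 14:00-15:00.
Chen ∩ Aarav ∩ Vera ∩ Diego: 07:00-08:00, 09:00-10:00, 11:00-12:30, 14:00-15:00.
Chen ∩ Aarav ∩ Vera ∩ Diego ∩ Beatriz: 07:30-08:00, 09:00-10:00, 11:00-12:30, 14:00-15:00.
So the common availability across everyone is 07:30-08:00, 09:00-10:00, 11:00-12:30, 14:00-15:00.
The last common window of at least 60 minutes is 14:00-15:00; a 60-minute meeting can start as late as 14:00 and still end by 15:00.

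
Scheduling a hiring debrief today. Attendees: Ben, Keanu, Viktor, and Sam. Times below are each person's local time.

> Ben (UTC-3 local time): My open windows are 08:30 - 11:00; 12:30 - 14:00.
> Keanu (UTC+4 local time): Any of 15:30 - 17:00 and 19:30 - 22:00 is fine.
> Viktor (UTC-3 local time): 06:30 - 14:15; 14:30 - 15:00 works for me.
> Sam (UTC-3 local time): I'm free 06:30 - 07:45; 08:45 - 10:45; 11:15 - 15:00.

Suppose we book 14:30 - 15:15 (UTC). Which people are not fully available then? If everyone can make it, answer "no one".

Ben in UTC: 11:30-14:00, 15:30-17:00 (add 3h to convert from UTC-3).
Keanu in UTC: 11:30-13:00, 15:30-18:00 (subtract 4h to convert from UTC+4).
Viktor in UTC: 09:30-17:15, 17:30-18:00 (add 3h to convert from UTC-3).
Sam in UTC: 09:30-10:45, 11:45-13:45, 14:15-18:00 (add 3h to convert from UTC-3).
Ben: not fully free for 14:30-15:15. Keanu: not fully free for 14:30-15:15. Viktor: free for 14:30-15:15. Sam: free for 14:30-15:15.

Ben, Keanu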